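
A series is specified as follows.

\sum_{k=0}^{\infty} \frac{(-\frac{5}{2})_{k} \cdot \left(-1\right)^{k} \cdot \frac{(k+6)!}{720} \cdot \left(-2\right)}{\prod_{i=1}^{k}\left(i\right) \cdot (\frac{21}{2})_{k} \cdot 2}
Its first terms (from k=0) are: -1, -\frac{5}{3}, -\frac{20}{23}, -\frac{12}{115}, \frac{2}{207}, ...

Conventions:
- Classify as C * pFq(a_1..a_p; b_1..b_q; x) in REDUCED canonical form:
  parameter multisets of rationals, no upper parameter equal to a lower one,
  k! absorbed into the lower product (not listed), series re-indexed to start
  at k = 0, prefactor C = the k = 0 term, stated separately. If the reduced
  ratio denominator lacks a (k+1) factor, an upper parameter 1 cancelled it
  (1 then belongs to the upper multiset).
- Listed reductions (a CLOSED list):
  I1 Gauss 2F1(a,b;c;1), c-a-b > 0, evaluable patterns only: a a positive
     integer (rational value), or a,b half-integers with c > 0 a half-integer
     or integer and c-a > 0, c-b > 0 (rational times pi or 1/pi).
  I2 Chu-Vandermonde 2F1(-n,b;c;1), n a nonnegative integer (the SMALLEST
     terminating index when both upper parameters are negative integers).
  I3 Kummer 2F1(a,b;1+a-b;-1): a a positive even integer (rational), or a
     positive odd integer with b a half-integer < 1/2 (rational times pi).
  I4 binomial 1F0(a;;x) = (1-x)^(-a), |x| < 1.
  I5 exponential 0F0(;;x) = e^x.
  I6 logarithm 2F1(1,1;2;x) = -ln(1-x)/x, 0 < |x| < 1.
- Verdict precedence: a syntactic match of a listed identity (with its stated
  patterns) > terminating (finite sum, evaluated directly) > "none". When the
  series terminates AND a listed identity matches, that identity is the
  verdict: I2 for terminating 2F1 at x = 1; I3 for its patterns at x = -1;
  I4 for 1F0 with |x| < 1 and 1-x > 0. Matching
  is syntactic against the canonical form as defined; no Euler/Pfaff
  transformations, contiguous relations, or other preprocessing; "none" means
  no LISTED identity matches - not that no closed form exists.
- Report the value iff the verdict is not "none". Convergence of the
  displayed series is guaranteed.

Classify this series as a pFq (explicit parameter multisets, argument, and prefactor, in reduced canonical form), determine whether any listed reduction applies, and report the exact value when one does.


The series (x = -1) is 2F1: upper {-\frac{5}{2}, 7}, lower {\frac{21}{2}}, prefactor -1. Verdict: this is Kummer (I3) (x = -1; c = \frac{21}{2} equals 1+a-b for upper {-\frac{5}{2}, 7}: listed pattern). Exact value: \left(-\frac{4849845}{4194304}\right) \cdot \pi.

First insight: t_0 = -1 here, and the factorial ratio (prefactor -1) (k+a-1)!/(a-1)! is a rising factorial (a)_k.
Step ratio: r(k) = -1 * (k-\frac{5}{2}) (k+7) / [(k+\frac{21}{2}) (k+1)] - rational in k, leading ratio -1; with t_0 = -1, classification follows.


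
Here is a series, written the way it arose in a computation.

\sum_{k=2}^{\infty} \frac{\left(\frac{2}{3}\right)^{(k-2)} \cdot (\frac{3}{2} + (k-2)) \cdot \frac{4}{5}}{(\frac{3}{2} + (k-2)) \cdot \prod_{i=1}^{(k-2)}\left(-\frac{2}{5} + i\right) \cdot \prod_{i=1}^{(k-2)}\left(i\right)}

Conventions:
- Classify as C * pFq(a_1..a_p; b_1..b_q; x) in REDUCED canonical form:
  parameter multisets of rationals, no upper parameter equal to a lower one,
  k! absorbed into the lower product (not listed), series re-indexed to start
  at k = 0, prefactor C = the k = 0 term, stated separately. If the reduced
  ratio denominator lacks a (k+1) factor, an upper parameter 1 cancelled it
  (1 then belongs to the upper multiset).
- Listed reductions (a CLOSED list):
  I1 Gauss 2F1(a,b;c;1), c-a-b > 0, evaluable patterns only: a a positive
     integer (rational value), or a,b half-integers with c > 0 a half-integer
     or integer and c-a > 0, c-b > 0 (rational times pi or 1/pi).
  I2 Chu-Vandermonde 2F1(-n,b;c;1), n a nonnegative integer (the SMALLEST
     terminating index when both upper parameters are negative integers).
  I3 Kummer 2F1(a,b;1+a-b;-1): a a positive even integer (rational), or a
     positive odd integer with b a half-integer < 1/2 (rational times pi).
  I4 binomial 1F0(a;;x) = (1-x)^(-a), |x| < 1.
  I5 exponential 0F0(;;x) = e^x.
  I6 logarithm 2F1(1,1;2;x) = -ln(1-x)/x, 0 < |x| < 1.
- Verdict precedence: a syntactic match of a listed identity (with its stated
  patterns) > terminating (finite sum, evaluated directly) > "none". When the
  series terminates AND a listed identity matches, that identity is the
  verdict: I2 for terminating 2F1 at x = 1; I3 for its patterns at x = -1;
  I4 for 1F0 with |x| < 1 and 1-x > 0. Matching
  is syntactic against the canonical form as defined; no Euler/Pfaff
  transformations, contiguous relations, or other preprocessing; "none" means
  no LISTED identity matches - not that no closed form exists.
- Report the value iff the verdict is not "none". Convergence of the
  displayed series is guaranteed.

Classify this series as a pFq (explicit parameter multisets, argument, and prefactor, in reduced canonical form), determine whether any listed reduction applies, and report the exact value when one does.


At argument \frac{2}{3}: a 0F1 with upper {-}, lower {\frac{3}{5}}, scaled by C = \frac{4}{5}. Verdict: none - this 0F1 at x = \frac{2}{3} matches no listed pattern, and upper {-} holds no stopper.

Key observation: t_0 = \frac{4}{5} here, and the lower running product (C = 4/5, x = 2/3) is a rising factorial.
Consecutive-term ratio: r(k) = \frac{2}{3} * 1 / [(k+\frac{3}{5}) (k+1)] - rational; roots negated = parameters, x = \frac{2}{3}, C = \frac{4}{5}.


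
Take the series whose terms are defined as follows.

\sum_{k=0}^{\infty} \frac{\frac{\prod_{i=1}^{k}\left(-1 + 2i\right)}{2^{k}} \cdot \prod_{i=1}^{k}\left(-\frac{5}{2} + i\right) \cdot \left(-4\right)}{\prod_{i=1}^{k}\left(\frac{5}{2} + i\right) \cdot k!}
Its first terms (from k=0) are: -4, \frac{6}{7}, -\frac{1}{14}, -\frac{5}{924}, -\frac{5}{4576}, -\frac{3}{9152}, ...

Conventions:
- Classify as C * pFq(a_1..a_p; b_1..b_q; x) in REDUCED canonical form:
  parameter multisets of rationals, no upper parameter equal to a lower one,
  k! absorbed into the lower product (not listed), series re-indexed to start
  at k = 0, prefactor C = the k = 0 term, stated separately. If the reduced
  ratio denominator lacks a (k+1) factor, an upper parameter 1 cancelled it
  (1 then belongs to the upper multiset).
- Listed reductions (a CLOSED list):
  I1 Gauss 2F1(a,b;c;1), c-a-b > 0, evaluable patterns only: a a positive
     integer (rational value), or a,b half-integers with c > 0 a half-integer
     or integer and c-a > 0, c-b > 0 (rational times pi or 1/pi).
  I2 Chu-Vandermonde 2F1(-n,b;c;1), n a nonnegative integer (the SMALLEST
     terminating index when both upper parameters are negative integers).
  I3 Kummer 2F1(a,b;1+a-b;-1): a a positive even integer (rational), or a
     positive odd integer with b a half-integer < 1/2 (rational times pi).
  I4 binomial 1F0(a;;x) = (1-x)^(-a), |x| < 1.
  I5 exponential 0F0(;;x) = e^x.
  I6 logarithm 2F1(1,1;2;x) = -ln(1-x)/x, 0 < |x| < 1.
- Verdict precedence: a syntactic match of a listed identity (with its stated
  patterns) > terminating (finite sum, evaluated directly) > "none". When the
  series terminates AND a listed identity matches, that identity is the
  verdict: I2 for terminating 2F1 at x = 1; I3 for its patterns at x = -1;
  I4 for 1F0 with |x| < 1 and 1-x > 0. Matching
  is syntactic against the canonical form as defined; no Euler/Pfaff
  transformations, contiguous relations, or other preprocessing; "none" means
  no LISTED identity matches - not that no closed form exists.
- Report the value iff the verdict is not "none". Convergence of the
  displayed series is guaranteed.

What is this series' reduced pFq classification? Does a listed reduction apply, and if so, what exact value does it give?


Key observation: with t_0 = -4, the lower running product (C = -4) is a rising factorial.
Adjacent-term ratio: r(k) = 1 * (k-\frac{3}{2}) (k+\frac{1}{2}) / [(k+\frac{7}{2}) (k+1)] ; factor over Q: parameters, x = 1, and C = -4.

x = 1 here; the reduced form reads 2F1, upper {-\frac{3}{2}, \frac{1}{2}}, lower {\frac{7}{2}}, C = -4. Verdict (x = 1): the half-integer Gauss pattern (I1) applies (x = 1; upper {-\frac{3}{2}, \frac{1}{2}} half-integers, c = \frac{7}{2} in the evaluable pattern). Sum: \left(-\frac{525}{512}\right) \cdot \pi.


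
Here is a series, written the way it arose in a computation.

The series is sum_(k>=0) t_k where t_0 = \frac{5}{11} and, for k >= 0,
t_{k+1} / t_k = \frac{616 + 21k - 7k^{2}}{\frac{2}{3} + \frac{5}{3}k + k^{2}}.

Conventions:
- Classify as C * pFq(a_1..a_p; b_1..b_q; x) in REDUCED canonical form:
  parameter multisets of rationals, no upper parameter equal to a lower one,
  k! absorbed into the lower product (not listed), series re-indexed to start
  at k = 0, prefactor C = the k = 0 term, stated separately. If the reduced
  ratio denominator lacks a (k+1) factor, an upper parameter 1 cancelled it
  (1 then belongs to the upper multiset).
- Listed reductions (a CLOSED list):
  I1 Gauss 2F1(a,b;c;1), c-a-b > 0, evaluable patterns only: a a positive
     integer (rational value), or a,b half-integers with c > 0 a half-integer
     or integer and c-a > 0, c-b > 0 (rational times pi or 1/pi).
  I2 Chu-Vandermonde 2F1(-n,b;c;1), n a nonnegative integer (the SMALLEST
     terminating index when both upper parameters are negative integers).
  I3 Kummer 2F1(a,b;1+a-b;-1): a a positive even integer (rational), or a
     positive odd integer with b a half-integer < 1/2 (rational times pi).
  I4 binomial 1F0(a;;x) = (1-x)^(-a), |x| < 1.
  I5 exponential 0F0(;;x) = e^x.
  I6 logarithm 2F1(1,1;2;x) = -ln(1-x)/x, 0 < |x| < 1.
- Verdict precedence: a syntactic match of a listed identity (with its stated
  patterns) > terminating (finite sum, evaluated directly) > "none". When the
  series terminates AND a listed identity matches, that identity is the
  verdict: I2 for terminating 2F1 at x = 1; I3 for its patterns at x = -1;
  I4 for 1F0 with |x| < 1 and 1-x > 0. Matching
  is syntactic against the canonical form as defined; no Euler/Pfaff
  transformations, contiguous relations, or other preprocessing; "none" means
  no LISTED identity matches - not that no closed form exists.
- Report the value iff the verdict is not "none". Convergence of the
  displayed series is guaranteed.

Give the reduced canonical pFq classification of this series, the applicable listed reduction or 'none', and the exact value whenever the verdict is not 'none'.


This is \frac{5}{11} * 2F1(-11, 8; \frac{2}{3}; -7) in reduced canonical form. Verdict: terminating. (-11)_k vanishes past k = 11, leaving a 12-term sum, computed directly. Hence: \frac{4758053150576821285}{22678}.

Key step: from the first term \frac{5}{11}: roots of the ratio polynomials (C = 5/11, x = -7) are the negated parameters.
Consecutive-term ratio: r(k) = -7 * (k-11) (k+8) / [(k+\frac{2}{3}) (k+1)] - rational in k, leading ratio -7; with t_0 = \frac{5}{11}, classification follows.


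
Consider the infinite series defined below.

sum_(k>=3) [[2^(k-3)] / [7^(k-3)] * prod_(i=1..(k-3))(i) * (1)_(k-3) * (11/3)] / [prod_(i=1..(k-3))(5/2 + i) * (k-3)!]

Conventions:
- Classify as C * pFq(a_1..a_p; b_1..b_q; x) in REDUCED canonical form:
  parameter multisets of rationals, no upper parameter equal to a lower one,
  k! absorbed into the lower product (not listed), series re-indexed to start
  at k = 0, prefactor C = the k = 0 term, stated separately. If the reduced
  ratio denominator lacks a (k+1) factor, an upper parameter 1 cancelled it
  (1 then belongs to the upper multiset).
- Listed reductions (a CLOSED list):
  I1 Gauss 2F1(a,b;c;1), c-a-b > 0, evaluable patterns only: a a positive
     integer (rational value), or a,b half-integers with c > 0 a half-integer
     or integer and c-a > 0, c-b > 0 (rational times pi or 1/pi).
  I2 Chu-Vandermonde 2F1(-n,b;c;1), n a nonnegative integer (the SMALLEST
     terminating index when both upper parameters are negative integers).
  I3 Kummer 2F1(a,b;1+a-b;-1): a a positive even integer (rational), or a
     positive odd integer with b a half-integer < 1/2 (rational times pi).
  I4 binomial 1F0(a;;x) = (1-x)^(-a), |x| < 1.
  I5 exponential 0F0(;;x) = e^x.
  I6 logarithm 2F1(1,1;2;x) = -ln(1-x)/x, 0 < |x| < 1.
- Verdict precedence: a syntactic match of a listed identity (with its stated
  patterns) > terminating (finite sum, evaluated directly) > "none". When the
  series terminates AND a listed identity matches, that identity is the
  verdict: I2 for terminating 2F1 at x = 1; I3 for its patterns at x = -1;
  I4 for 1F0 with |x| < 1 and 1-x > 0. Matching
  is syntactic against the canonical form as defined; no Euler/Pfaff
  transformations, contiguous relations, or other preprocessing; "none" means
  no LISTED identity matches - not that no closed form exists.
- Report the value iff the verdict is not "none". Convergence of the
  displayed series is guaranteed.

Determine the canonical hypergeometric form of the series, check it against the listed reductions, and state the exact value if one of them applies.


At argument 2/7: a 2F1 with upper {1, 1}, lower {7/2}, scaled by C = 11/3. Verdict: none (x = 2/7): each listed identity misses the multisets {1, 1} ; {7/2}.

Key step: x = (2/7) and the lower running product (C = 11/3, x = 2/7) is a rising factorial.
Step ratio: r(k) = (2/7) * (k+1) (k+1) / [(k+7/2) (k+1)] ; factor over Q: parameters, x = (2/7), and C = 11/3.


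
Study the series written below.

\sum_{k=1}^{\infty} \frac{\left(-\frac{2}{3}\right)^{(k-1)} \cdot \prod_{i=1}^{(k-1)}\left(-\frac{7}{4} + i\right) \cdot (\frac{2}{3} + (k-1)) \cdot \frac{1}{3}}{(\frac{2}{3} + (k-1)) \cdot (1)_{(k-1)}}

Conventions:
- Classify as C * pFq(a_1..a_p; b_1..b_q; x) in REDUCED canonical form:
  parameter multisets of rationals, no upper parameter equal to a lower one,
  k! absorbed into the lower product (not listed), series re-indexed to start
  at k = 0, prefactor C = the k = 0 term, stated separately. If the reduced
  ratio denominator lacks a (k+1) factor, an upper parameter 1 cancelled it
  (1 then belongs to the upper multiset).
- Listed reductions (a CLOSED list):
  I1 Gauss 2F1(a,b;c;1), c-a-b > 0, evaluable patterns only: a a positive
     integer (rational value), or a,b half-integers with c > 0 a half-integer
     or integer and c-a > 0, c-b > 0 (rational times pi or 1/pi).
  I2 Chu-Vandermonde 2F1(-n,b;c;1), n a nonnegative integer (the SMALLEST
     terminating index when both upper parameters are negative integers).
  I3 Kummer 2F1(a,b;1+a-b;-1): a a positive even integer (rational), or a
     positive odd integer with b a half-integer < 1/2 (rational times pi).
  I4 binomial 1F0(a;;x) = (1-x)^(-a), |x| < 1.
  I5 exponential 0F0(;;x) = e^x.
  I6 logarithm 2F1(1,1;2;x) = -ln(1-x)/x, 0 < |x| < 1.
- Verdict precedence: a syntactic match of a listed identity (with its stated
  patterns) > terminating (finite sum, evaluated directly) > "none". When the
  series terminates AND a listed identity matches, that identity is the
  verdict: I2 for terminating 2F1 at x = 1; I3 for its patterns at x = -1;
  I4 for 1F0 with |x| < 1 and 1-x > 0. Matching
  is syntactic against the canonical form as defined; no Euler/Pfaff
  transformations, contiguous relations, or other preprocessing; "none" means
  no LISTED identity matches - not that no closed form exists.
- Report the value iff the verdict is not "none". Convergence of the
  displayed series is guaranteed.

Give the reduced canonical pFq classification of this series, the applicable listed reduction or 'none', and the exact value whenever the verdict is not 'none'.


At argument -\frac{2}{3}: a 1F0 with upper {-\frac{3}{4}}, lower {-}, scaled by C = \frac{1}{3}. Verdict: the binomial series (I4) fires (the 1F0 binomial series: exponent 3/4, x = -\frac{2}{3}). Exact value: \frac{1}{3} \cdot \left(\frac{5}{3}\right)^{\frac{3}{4}}.

Key step: with t_0 = \frac{1}{3}, the running product (prefactor 1/3) telescopes to a rising factorial.
Ratio: r(k) = -\frac{2}{3} * (k-\frac{3}{4}) / [(k+1)] - rational; roots negated = parameters, x = -\frac{2}{3}, C = \frac{1}{3}.


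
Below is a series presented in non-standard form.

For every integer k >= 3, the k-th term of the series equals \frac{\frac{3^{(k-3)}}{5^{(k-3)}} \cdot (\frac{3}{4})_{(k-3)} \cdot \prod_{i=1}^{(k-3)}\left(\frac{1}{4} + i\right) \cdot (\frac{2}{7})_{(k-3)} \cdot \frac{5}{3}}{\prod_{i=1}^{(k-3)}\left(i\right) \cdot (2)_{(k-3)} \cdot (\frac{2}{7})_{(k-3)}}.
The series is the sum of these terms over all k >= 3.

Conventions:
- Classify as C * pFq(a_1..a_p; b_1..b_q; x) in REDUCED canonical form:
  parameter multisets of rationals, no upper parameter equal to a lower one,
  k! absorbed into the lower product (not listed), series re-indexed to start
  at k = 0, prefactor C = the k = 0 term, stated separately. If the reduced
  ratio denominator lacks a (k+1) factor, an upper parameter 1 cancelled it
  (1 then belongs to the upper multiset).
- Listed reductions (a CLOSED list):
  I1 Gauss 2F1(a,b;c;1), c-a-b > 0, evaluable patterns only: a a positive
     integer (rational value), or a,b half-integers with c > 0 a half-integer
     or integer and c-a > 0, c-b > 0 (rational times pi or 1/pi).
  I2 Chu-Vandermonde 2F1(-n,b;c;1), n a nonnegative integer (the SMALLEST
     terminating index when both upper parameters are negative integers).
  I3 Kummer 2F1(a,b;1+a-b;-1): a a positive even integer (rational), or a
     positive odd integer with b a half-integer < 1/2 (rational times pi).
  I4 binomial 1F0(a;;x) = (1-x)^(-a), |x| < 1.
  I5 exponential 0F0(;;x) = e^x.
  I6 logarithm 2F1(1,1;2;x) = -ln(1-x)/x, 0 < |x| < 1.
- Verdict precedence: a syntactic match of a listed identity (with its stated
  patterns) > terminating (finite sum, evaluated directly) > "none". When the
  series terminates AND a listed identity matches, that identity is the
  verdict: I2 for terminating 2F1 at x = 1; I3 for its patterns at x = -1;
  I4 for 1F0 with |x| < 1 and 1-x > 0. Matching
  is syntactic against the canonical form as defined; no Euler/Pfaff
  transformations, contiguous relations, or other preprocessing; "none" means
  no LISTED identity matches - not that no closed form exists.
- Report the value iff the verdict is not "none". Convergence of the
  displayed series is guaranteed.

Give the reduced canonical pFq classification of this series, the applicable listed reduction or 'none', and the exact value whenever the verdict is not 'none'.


The series (x = \frac{3}{5}) is 2F1: upper {\frac{3}{4}, \frac{5}{4}}, lower {2}, prefactor \frac{5}{3}. Verdict: none. A 2F1 with upper {\frac{3}{4}, \frac{5}{4}} fits none of I1-I6 at x = \frac{3}{5}; the sum runs forever.

Key observation: x = \frac{3}{5} and the two geometric factors (prefactor 5/3) combine into one argument.
Adjacent-term ratio: r(k) = \frac{3}{5} * (k+\frac{3}{4}) (k+\frac{5}{4}) / [(k+2) (k+1)] - poly over poly, x = \frac{3}{5} from leading terms; C = \frac{5}{3} at k = 0.


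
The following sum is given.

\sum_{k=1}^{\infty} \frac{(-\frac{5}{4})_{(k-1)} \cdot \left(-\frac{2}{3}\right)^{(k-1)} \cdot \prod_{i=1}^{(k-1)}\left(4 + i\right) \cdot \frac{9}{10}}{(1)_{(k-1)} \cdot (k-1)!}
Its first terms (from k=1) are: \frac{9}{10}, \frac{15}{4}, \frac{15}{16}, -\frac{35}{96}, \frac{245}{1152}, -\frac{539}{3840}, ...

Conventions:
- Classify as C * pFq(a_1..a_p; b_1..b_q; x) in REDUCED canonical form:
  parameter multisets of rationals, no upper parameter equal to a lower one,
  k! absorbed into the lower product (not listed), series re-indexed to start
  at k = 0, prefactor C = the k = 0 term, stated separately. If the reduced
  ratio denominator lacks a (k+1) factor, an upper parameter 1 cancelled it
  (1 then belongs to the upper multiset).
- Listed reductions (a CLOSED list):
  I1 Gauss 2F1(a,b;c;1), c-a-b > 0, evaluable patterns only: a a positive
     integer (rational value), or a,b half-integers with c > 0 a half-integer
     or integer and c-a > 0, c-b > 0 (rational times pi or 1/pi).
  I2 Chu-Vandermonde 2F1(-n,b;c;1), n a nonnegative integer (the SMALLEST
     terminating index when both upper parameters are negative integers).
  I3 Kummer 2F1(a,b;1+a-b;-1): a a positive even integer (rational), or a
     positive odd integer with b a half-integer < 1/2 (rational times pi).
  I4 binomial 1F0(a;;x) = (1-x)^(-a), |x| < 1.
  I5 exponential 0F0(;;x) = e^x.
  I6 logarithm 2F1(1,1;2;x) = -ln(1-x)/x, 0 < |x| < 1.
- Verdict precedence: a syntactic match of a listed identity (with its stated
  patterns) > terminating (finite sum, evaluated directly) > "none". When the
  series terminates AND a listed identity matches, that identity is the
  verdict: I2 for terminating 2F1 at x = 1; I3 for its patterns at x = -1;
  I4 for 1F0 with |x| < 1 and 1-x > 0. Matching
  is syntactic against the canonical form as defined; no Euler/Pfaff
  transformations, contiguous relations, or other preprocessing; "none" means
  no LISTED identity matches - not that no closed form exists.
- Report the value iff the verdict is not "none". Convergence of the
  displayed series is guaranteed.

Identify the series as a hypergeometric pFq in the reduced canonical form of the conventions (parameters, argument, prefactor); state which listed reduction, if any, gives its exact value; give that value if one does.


x = -\frac{2}{3} here; the reduced form reads 2F1, upper {-\frac{5}{4}, 5}, lower {1}, C = \frac{9}{10}. Verdict: none - this 2F1 at x = -\frac{2}{3} matches no listed pattern, and upper {-\frac{5}{4}, 5} holds no stopper.

Key step: t_0 being \frac{9}{10}, the denominator's factorial ratio (C = 9/10, x = -2/3) is a lower Pochhammer.
Consecutive-term ratio: r(k) = -\frac{2}{3} * (k-\frac{5}{4}) (k+5) / [(k+1) (k+1)] - rational in k, leading ratio -\frac{2}{3}; with t_0 = \frac{9}{10}, classification follows.


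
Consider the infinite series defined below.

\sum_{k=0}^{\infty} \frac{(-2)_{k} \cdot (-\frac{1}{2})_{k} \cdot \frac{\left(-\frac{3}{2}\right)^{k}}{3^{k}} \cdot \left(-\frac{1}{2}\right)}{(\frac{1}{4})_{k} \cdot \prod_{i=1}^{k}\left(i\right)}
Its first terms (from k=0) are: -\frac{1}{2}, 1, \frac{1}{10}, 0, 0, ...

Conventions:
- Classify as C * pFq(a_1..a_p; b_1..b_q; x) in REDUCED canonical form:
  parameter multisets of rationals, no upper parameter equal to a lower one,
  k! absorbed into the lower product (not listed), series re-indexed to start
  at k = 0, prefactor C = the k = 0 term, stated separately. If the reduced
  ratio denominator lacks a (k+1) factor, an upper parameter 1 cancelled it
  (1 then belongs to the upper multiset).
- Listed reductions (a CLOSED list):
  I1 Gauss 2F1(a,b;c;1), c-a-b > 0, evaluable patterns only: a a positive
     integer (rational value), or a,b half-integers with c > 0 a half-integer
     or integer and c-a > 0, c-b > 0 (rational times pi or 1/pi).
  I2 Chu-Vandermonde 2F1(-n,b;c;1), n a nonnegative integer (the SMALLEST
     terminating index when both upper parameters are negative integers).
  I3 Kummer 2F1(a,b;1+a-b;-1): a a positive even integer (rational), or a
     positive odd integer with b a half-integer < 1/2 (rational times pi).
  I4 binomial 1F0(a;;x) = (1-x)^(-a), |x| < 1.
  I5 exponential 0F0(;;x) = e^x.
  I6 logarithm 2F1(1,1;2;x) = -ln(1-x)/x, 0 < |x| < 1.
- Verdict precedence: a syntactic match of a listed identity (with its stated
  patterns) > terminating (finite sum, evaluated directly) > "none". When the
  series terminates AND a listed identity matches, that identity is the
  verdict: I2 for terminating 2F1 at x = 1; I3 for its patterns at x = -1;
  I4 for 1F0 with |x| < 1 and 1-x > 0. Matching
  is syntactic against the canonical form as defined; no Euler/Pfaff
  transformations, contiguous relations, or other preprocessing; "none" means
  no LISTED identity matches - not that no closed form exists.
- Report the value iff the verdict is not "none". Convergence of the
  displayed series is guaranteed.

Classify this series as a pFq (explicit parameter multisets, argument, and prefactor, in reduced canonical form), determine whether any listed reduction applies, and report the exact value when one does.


x = -\frac{1}{2} here; the reduced form reads 2F1, upper {-2, -\frac{1}{2}}, lower {\frac{1}{4}}, C = -\frac{1}{2}. Verdict: terminating. With -2 upstairs the series is a 3-term polynomial sum; evaluated term by term. Its exact value is \frac{3}{5}.

Structural cue: t_0 being -\frac{1}{2}, the two k-th powers (C = -1/2) combine into one argument.
Step ratio: r(k) = -\frac{1}{2} * (k-2) (k-\frac{1}{2}) / [(k+\frac{1}{4}) (k+1)] - rational in k, leading ratio -\frac{1}{2}; with t_0 = -\frac{1}{2}, classification follows.


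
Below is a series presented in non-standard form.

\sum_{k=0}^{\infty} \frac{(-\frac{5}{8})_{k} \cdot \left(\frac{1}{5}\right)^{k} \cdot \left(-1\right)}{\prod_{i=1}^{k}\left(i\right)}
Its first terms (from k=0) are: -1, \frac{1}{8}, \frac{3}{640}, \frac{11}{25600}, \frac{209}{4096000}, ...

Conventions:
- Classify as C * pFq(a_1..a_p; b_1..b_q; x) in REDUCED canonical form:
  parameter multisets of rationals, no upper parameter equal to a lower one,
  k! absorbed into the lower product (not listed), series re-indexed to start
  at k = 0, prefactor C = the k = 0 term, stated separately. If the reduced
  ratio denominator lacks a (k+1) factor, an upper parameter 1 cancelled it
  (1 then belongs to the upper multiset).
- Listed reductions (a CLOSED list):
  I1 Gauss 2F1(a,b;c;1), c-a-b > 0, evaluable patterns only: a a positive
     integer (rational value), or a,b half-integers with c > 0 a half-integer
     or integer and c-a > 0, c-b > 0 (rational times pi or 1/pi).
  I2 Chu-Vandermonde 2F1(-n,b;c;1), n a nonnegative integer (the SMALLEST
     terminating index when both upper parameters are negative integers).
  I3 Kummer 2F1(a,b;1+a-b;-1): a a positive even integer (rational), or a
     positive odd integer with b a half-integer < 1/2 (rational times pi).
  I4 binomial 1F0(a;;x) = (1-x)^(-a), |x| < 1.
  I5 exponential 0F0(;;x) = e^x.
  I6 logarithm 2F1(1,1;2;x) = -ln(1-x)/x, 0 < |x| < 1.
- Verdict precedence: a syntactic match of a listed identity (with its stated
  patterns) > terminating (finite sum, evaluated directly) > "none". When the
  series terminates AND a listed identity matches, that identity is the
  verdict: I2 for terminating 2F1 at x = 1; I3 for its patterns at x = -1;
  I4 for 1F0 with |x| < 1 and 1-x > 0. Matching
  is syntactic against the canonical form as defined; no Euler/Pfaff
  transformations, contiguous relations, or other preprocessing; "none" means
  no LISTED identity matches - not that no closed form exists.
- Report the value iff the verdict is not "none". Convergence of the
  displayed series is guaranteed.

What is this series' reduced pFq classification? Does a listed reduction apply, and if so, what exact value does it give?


At argument \frac{1}{5}: a 1F0 with upper {-\frac{5}{8}}, lower {-}, scaled by C = -1. Verdict: binomial (I4) matches (the 1F0 binomial series: exponent 5/8, x = \frac{1}{5}). Value: \left(-1\right) \cdot \left(\frac{4}{5}\right)^{\frac{5}{8}}.

First insight: t_0 being -1, the product of the first k integers (prefactor -1) is k!.
Adjacent-term ratio: r(k) = \frac{1}{5} * (k-\frac{5}{8}) / [(k+1)] - rational in k. x = \frac{1}{5}; t_0 = -1; negate the roots.


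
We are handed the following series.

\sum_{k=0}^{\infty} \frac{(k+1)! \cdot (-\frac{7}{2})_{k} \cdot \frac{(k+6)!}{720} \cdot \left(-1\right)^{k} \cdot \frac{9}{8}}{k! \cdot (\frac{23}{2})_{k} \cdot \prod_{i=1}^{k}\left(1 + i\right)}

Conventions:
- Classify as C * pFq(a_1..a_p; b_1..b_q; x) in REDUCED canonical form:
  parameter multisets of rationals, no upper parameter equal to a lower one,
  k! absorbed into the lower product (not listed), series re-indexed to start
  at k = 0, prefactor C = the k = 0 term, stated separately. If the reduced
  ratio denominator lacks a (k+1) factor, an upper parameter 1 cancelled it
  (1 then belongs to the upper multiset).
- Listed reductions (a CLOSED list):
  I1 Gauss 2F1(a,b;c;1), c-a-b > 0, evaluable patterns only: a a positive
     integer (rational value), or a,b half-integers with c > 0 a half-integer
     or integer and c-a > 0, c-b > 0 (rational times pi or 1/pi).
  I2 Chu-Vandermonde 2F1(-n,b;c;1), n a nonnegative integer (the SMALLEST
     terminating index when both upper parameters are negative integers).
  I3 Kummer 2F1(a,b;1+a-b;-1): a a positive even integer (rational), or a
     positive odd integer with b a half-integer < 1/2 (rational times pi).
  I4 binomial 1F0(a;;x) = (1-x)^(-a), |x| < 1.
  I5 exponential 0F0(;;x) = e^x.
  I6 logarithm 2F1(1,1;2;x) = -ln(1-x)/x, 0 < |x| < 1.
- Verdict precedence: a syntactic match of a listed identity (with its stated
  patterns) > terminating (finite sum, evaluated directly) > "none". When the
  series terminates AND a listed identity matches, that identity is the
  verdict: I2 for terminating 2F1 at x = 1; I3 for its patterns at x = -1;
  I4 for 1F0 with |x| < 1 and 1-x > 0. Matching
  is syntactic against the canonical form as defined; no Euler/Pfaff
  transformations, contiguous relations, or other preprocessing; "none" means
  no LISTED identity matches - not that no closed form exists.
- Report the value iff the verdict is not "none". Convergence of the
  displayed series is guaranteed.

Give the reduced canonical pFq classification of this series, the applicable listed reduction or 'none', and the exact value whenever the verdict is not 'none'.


This is \frac{9}{8} * 2F1(-\frac{7}{2}, 7; \frac{23}{2}; -1) in reduced canonical form. Verdict: the Kummer evaluation I3 fires (x = -1; c = \frac{23}{2} equals 1+a-b for upper {-\frac{7}{2}, 7}: listed pattern). Exact value: \frac{130945815}{67108864} \cdot \pi.

Key observation: t_0 = \frac{9}{8} here, and the factorial ratio (C = 9/8) (k+a-1)!/(a-1)! is a rising factorial (a)_k.
Ratio: r(k) = -1 * (k-\frac{7}{2}) (k+7) / [(k+\frac{23}{2}) (k+1)] - rational in k. x = -1; t_0 = \frac{9}{8}; negate the roots.


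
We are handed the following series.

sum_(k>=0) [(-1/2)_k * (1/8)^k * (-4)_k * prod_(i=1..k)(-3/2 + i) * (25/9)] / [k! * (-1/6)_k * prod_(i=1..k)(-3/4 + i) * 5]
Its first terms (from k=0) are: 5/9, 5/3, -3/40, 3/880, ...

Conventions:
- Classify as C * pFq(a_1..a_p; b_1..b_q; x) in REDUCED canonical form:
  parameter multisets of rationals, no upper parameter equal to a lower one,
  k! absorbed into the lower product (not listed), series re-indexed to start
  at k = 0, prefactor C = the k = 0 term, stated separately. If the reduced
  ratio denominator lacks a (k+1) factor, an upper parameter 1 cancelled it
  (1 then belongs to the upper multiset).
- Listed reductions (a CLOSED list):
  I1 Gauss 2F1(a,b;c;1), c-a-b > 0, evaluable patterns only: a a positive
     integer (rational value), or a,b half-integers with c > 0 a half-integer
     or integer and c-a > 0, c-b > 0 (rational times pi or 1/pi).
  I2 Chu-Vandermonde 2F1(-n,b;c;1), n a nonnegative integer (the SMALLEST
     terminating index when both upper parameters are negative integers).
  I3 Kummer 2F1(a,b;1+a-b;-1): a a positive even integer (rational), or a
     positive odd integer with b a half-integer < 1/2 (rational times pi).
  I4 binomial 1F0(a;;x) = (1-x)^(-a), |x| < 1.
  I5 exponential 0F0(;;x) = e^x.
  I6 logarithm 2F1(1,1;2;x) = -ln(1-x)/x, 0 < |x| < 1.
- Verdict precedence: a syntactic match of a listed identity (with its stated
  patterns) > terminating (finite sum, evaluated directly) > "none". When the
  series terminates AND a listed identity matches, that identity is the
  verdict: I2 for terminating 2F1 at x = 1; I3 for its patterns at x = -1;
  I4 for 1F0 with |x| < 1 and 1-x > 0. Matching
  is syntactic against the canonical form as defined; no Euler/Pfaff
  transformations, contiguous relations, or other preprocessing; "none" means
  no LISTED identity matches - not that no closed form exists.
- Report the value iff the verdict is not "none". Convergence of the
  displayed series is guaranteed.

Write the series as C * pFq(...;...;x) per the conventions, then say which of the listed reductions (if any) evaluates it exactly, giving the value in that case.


Prefactor 5/9, argument 1/8: 3F2 with upper {-4, -1/2, -1/2} over lower {-1/6, 1/4}. Verdict: terminating. With -4 upstairs the series is a 5-term polynomial sum; evaluated term by term. Exact value: 60226663/28005120.

First insight: with t_0 = 5/9, the lower running product (prefactor 5/9) is a rising factorial.
Step ratio: r(k) = (1/8) * (k-4) (k-1/2) (k-1/2) / [(k-1/6) (k+1/4) (k+1)] - rational in k, leading ratio (1/8); with t_0 = 5/9, classification follows.


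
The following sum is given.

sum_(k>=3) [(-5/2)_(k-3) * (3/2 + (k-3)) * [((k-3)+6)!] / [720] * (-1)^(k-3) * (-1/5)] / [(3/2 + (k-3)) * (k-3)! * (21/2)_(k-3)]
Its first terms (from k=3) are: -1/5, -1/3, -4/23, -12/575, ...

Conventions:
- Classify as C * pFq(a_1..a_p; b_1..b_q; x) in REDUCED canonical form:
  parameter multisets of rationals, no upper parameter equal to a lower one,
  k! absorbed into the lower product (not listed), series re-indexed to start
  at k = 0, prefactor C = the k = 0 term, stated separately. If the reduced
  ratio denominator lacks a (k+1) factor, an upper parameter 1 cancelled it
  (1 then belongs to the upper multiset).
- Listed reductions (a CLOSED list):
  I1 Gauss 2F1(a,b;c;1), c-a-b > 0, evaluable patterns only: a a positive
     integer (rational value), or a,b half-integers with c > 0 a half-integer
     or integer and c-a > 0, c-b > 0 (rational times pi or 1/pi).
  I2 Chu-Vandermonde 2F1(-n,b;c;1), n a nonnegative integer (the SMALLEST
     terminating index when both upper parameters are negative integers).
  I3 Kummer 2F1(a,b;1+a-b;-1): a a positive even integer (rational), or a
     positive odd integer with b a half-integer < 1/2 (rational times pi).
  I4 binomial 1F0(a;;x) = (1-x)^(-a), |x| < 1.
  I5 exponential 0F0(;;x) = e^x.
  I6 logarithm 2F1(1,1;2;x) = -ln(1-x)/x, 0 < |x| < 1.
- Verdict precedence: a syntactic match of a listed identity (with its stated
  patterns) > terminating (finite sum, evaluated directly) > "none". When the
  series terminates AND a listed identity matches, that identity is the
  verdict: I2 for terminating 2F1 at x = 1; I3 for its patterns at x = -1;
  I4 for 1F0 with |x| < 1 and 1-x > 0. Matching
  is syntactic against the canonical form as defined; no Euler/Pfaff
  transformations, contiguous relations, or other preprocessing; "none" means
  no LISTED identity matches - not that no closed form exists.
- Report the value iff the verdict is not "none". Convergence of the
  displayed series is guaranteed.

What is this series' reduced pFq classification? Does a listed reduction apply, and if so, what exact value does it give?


Key observation: t_0 = -1/5 here, and the factor k + 3/2 cancels (top and bottom), leaving prefactor -1/5.
Term ratio: r(k) = (-1) * (k-5/2) (k+7) / [(k+21/2) (k+1)] - poly over poly, x = (-1) from leading terms; C = -1/5 at k = 0.

x = -1 here; the reduced form reads 2F1, upper {-5/2, 7}, lower {21/2}, C = -1/5. Verdict: this is Kummer (I3) (x = -1; c = 21/2 equals 1+a-b for upper {-5/2, 7}: listed pattern). Its exact value is (-969969/4194304) * pi.


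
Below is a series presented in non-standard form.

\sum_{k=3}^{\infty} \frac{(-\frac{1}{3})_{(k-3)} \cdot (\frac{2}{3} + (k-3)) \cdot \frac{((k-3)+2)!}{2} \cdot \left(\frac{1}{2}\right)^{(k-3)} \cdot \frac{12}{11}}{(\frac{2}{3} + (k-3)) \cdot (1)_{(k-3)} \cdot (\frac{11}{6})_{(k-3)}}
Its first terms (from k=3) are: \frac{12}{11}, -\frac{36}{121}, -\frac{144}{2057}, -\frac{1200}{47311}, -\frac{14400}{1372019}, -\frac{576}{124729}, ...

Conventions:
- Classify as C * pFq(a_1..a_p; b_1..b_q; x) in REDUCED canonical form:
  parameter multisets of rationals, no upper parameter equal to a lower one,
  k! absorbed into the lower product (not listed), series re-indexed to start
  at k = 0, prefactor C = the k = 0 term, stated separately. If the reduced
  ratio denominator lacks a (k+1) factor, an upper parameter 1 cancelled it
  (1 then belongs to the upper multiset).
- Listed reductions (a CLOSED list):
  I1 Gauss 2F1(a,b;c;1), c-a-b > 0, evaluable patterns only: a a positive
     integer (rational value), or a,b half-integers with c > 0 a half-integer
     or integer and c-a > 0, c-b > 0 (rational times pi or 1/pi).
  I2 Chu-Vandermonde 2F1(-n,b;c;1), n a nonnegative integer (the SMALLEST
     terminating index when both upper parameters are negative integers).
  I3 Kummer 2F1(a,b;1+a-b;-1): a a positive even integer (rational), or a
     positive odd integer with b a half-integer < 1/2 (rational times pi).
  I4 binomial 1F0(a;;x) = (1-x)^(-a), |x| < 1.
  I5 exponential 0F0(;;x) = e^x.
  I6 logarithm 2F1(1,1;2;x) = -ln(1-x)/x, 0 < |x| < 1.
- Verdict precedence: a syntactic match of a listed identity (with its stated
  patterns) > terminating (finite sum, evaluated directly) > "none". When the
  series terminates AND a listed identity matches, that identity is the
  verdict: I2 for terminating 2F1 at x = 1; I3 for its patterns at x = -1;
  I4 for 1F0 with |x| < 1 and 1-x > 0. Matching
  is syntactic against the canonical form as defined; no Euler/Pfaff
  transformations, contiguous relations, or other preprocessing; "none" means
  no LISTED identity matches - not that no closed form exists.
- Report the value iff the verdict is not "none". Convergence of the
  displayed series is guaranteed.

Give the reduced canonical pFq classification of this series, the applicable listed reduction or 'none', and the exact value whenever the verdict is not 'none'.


Key observation: with t_0 = \frac{12}{11}, k + 2/3 divides numerator and denominator alike; prefactor 12/11 after cancelling.
Ratio: r(k) = \frac{1}{2} * (k-\frac{1}{3}) (k+3) / [(k+\frac{11}{6}) (k+1)] - rational; roots negated = parameters, x = \frac{1}{2}, C = \frac{12}{11}.

x = \frac{1}{2} here; the reduced form reads 2F1, upper {-\frac{1}{3}, 3}, lower {\frac{11}{6}}, C = \frac{12}{11}. Verdict: none - at argument \frac{1}{2} the multisets {-\frac{1}{3}, 3} ; {\frac{11}{6}} match no listed identity.


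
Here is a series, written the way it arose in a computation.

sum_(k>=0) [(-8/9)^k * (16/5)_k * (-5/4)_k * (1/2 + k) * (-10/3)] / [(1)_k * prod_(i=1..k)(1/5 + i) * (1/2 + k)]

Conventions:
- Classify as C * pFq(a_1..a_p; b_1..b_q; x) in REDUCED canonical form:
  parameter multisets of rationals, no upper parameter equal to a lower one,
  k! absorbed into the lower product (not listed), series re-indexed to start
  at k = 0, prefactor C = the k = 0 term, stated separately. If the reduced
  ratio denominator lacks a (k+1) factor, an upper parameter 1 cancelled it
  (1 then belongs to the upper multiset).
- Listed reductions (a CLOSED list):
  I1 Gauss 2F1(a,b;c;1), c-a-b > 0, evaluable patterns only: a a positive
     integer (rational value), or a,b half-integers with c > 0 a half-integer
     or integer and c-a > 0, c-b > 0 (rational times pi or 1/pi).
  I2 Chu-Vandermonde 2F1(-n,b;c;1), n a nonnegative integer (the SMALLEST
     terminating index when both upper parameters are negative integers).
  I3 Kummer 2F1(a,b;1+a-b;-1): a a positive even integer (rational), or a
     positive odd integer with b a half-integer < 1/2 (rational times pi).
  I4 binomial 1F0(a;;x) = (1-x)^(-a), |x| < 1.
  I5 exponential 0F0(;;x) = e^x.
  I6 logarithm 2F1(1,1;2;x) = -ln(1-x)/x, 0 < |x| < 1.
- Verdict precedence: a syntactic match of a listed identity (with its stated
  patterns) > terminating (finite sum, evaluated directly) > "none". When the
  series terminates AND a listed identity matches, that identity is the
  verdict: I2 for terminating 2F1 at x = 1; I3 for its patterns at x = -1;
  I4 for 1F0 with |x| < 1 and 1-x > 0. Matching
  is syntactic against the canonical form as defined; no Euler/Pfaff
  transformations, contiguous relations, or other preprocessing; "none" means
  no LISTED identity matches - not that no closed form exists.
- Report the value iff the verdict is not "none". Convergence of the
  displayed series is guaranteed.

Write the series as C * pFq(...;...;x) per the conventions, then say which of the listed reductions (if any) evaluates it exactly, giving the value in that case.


At argument -8/9: a 2F1 with upper {-5/4, 16/5}, lower {6/5}, scaled by C = -10/3. Verdict: none (x = -8/9): each listed identity misses the multisets {-5/4, 16/5} ; {6/5}.

Structural cue: from the first term -10/3: k + 1/2 divides numerator and denominator alike; prefactor -10/3 after cancelling.
Ratio: r(k) = (-8/9) * (k-5/4) (k+16/5) / [(k+6/5) (k+1)] - rational; roots negated = parameters, x = (-8/9), C = -10/3.
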